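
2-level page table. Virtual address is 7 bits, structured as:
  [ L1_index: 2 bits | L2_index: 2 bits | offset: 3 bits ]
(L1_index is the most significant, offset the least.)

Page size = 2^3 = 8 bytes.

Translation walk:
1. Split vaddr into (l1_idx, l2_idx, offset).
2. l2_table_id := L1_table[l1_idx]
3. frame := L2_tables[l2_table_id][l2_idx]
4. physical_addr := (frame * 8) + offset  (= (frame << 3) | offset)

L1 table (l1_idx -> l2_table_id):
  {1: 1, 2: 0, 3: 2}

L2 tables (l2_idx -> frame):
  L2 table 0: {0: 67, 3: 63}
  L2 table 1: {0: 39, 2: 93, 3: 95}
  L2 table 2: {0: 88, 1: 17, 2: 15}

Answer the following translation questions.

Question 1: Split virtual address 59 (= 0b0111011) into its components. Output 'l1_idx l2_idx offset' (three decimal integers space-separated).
Answer: 1 3 3

Derivation:
vaddr = 59 = 0b0111011
  top 2 bits -> l1_idx = 1
  next 2 bits -> l2_idx = 3
  bottom 3 bits -> offset = 3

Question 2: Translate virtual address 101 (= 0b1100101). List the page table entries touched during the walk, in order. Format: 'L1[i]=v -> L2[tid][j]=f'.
Answer: L1[3]=2 -> L2[2][0]=88

Derivation:
vaddr = 101 = 0b1100101
Split: l1_idx=3, l2_idx=0, offset=5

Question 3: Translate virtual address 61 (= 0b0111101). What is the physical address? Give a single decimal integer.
Answer: 765

Derivation:
vaddr = 61 = 0b0111101
Split: l1_idx=1, l2_idx=3, offset=5
L1[1] = 1
L2[1][3] = 95
paddr = 95 * 8 + 5 = 765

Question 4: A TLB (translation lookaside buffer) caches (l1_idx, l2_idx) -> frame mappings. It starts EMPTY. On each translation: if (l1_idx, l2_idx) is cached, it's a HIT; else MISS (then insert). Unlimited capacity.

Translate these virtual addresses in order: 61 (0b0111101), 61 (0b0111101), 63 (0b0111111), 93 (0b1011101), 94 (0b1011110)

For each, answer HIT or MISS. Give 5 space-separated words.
vaddr=61: (1,3) not in TLB -> MISS, insert
vaddr=61: (1,3) in TLB -> HIT
vaddr=63: (1,3) in TLB -> HIT
vaddr=93: (2,3) not in TLB -> MISS, insert
vaddr=94: (2,3) in TLB -> HIT

Answer: MISS HIT HIT MISS HIT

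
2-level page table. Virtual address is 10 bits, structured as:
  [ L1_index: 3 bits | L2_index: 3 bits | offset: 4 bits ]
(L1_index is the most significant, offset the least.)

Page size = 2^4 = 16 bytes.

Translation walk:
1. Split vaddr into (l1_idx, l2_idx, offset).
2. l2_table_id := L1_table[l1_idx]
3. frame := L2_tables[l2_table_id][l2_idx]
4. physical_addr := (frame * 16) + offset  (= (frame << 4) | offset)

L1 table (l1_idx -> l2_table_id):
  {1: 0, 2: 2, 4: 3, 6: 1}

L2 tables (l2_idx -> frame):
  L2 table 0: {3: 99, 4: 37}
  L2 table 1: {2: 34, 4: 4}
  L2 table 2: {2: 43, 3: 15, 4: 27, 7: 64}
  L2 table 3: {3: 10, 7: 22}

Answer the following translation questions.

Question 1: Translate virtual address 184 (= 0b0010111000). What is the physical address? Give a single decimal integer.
vaddr = 184 = 0b0010111000
Split: l1_idx=1, l2_idx=3, offset=8
L1[1] = 0
L2[0][3] = 99
paddr = 99 * 16 + 8 = 1592

Answer: 1592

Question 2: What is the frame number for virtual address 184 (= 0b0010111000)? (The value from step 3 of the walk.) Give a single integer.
Answer: 99

Derivation:
vaddr = 184: l1_idx=1, l2_idx=3
L1[1] = 0; L2[0][3] = 99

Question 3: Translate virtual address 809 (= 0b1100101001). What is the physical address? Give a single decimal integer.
Answer: 553

Derivation:
vaddr = 809 = 0b1100101001
Split: l1_idx=6, l2_idx=2, offset=9
L1[6] = 1
L2[1][2] = 34
paddr = 34 * 16 + 9 = 553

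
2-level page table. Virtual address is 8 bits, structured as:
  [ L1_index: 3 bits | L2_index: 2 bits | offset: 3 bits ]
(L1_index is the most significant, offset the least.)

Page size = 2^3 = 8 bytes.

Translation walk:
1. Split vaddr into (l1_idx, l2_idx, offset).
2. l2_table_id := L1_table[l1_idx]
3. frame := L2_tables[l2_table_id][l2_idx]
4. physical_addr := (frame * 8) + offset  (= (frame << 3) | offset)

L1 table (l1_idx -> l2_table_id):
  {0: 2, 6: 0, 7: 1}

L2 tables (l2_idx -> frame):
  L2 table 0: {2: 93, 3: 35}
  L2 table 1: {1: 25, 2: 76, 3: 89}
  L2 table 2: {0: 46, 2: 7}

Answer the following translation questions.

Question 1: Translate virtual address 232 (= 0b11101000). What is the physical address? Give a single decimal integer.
vaddr = 232 = 0b11101000
Split: l1_idx=7, l2_idx=1, offset=0
L1[7] = 1
L2[1][1] = 25
paddr = 25 * 8 + 0 = 200

Answer: 200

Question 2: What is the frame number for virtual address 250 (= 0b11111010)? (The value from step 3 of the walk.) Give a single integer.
Answer: 89

Derivation:
vaddr = 250: l1_idx=7, l2_idx=3
L1[7] = 1; L2[1][3] = 89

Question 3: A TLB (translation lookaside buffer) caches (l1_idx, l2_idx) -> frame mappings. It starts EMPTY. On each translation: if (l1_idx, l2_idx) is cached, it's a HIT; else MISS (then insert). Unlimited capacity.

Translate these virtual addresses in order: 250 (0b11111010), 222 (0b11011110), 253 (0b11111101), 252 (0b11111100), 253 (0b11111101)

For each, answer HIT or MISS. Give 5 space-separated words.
vaddr=250: (7,3) not in TLB -> MISS, insert
vaddr=222: (6,3) not in TLB -> MISS, insert
vaddr=253: (7,3) in TLB -> HIT
vaddr=252: (7,3) in TLB -> HIT
vaddr=253: (7,3) in TLB -> HIT

Answer: MISS MISS HIT HIT HIT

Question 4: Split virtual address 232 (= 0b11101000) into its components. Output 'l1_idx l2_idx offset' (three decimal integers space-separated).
Answer: 7 1 0

Derivation:
vaddr = 232 = 0b11101000
  top 3 bits -> l1_idx = 7
  next 2 bits -> l2_idx = 1
  bottom 3 bits -> offset = 0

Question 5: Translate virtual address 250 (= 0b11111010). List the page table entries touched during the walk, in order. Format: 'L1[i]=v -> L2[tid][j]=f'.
vaddr = 250 = 0b11111010
Split: l1_idx=7, l2_idx=3, offset=2

Answer: L1[7]=1 -> L2[1][3]=89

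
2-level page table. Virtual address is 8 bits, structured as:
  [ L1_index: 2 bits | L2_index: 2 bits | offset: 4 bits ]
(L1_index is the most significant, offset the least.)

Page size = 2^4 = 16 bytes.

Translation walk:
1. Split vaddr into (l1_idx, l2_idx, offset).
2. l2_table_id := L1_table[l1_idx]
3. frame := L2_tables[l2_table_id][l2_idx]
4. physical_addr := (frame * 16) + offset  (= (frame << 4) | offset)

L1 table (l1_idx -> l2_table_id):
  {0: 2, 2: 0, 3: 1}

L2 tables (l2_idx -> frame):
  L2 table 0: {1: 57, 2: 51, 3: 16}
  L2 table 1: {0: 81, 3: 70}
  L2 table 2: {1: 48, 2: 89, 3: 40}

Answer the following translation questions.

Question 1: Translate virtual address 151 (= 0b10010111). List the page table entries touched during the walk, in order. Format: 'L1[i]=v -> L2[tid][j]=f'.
vaddr = 151 = 0b10010111
Split: l1_idx=2, l2_idx=1, offset=7

Answer: L1[2]=0 -> L2[0][1]=57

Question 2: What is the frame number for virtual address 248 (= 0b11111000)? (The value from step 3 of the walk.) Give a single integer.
vaddr = 248: l1_idx=3, l2_idx=3
L1[3] = 1; L2[1][3] = 70

Answer: 70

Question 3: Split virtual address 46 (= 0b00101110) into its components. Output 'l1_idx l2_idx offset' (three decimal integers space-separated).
Answer: 0 2 14

Derivation:
vaddr = 46 = 0b00101110
  top 2 bits -> l1_idx = 0
  next 2 bits -> l2_idx = 2
  bottom 4 bits -> offset = 14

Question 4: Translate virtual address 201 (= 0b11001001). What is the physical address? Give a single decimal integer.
vaddr = 201 = 0b11001001
Split: l1_idx=3, l2_idx=0, offset=9
L1[3] = 1
L2[1][0] = 81
paddr = 81 * 16 + 9 = 1305

Answer: 1305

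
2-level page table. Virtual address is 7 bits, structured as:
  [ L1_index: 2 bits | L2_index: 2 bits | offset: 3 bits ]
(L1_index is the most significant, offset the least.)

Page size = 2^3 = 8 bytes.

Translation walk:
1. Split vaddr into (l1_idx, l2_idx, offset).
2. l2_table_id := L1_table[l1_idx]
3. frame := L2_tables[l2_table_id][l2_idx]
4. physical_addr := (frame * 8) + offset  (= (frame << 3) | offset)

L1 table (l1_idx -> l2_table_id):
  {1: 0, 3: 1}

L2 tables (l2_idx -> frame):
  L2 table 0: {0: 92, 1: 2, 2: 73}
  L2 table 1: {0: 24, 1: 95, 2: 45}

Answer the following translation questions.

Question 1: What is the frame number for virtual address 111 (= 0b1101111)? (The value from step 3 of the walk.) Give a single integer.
vaddr = 111: l1_idx=3, l2_idx=1
L1[3] = 1; L2[1][1] = 95

Answer: 95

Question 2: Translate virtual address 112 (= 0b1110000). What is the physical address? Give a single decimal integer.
Answer: 360

Derivation:
vaddr = 112 = 0b1110000
Split: l1_idx=3, l2_idx=2, offset=0
L1[3] = 1
L2[1][2] = 45
paddr = 45 * 8 + 0 = 360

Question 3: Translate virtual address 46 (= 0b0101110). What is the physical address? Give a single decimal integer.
vaddr = 46 = 0b0101110
Split: l1_idx=1, l2_idx=1, offset=6
L1[1] = 0
L2[0][1] = 2
paddr = 2 * 8 + 6 = 22

Answer: 22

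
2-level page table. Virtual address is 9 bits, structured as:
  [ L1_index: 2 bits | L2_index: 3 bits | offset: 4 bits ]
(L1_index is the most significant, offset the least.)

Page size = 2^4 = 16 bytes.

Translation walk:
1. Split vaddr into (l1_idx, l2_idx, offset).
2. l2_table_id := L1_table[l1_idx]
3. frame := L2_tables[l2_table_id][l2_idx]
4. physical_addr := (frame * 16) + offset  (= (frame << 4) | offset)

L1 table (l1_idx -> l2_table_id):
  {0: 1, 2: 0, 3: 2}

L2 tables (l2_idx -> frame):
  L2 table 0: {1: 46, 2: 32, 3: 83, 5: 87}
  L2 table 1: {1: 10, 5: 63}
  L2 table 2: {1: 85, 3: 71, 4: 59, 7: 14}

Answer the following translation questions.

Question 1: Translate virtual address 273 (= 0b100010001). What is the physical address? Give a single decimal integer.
Answer: 737

Derivation:
vaddr = 273 = 0b100010001
Split: l1_idx=2, l2_idx=1, offset=1
L1[2] = 0
L2[0][1] = 46
paddr = 46 * 16 + 1 = 737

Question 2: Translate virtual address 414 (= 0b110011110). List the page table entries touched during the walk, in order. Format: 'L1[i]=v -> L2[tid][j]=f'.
Answer: L1[3]=2 -> L2[2][1]=85

Derivation:
vaddr = 414 = 0b110011110
Split: l1_idx=3, l2_idx=1, offset=14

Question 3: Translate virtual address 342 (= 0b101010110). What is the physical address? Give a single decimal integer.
vaddr = 342 = 0b101010110
Split: l1_idx=2, l2_idx=5, offset=6
L1[2] = 0
L2[0][5] = 87
paddr = 87 * 16 + 6 = 1398

Answer: 1398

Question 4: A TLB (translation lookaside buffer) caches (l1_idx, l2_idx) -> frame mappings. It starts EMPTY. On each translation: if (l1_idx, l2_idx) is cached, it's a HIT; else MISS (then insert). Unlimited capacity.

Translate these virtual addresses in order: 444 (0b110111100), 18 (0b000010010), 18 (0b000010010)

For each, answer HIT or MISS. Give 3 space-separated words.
Answer: MISS MISS HIT

Derivation:
vaddr=444: (3,3) not in TLB -> MISS, insert
vaddr=18: (0,1) not in TLB -> MISS, insert
vaddr=18: (0,1) in TLB -> HIT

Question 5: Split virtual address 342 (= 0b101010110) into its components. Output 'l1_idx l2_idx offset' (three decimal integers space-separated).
vaddr = 342 = 0b101010110
  top 2 bits -> l1_idx = 2
  next 3 bits -> l2_idx = 5
  bottom 4 bits -> offset = 6

Answer: 2 5 6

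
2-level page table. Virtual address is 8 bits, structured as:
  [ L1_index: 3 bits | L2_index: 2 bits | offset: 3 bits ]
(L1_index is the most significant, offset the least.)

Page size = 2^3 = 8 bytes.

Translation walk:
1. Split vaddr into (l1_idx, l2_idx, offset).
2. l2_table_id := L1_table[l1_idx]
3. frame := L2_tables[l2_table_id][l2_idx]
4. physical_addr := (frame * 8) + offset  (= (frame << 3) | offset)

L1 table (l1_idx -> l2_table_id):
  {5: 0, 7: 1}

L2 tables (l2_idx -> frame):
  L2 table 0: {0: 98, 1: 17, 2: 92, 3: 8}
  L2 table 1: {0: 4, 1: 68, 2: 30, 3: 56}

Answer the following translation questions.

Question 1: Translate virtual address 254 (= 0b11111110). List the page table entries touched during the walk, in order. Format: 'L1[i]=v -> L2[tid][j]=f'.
Answer: L1[7]=1 -> L2[1][3]=56

Derivation:
vaddr = 254 = 0b11111110
Split: l1_idx=7, l2_idx=3, offset=6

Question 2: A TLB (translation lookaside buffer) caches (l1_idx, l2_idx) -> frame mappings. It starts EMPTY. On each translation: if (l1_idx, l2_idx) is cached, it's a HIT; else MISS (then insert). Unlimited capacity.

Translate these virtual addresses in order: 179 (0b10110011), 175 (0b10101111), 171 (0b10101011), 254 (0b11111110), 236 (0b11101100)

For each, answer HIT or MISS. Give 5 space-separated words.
Answer: MISS MISS HIT MISS MISS

Derivation:
vaddr=179: (5,2) not in TLB -> MISS, insert
vaddr=175: (5,1) not in TLB -> MISS, insert
vaddr=171: (5,1) in TLB -> HIT
vaddr=254: (7,3) not in TLB -> MISS, insert
vaddr=236: (7,1) not in TLB -> MISS, insert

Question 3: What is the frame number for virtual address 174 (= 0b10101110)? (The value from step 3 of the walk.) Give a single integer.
Answer: 17

Derivation:
vaddr = 174: l1_idx=5, l2_idx=1
L1[5] = 0; L2[0][1] = 17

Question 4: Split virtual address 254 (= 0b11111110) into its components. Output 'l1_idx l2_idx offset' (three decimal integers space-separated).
Answer: 7 3 6

Derivation:
vaddr = 254 = 0b11111110
  top 3 bits -> l1_idx = 7
  next 2 bits -> l2_idx = 3
  bottom 3 bits -> offset = 6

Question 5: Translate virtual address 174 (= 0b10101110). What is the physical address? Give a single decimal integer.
Answer: 142

Derivation:
vaddr = 174 = 0b10101110
Split: l1_idx=5, l2_idx=1, offset=6
L1[5] = 0
L2[0][1] = 17
paddr = 17 * 8 + 6 = 142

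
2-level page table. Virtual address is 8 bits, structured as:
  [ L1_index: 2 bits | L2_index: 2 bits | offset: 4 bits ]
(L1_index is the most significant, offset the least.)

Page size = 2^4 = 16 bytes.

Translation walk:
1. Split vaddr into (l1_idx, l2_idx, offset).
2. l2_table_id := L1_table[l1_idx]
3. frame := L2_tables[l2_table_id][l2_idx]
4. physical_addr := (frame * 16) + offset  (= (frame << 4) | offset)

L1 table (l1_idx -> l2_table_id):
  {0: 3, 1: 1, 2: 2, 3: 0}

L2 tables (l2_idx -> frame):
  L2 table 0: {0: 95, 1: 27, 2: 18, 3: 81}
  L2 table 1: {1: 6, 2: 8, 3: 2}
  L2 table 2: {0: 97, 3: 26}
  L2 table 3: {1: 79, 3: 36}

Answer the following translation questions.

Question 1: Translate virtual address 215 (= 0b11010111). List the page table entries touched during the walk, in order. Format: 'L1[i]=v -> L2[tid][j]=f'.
vaddr = 215 = 0b11010111
Split: l1_idx=3, l2_idx=1, offset=7

Answer: L1[3]=0 -> L2[0][1]=27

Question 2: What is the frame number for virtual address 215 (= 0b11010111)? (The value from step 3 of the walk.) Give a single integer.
vaddr = 215: l1_idx=3, l2_idx=1
L1[3] = 0; L2[0][1] = 27

Answer: 27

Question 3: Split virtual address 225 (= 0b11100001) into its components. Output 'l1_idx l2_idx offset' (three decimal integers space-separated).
Answer: 3 2 1

Derivation:
vaddr = 225 = 0b11100001
  top 2 bits -> l1_idx = 3
  next 2 bits -> l2_idx = 2
  bottom 4 bits -> offset = 1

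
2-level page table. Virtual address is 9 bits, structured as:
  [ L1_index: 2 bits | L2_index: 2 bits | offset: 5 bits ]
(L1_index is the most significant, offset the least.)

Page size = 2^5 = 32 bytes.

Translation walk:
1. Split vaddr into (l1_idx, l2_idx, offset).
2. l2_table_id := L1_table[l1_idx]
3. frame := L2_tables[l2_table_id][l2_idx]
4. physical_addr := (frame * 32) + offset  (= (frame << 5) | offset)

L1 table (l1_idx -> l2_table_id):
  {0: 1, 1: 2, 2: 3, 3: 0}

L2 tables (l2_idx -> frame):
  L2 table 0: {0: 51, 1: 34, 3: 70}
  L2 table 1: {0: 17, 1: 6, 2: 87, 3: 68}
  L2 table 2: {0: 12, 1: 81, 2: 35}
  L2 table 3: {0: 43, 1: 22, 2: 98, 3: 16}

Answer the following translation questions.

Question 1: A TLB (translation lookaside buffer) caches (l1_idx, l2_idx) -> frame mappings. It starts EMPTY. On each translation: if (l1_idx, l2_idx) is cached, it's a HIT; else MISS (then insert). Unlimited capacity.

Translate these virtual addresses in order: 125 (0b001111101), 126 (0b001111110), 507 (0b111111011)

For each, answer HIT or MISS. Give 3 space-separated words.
Answer: MISS HIT MISS

Derivation:
vaddr=125: (0,3) not in TLB -> MISS, insert
vaddr=126: (0,3) in TLB -> HIT
vaddr=507: (3,3) not in TLB -> MISS, insert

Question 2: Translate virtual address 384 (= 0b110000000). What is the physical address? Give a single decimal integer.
vaddr = 384 = 0b110000000
Split: l1_idx=3, l2_idx=0, offset=0
L1[3] = 0
L2[0][0] = 51
paddr = 51 * 32 + 0 = 1632

Answer: 1632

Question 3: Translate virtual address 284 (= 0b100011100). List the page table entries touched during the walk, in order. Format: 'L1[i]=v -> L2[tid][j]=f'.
Answer: L1[2]=3 -> L2[3][0]=43

Derivation:
vaddr = 284 = 0b100011100
Split: l1_idx=2, l2_idx=0, offset=28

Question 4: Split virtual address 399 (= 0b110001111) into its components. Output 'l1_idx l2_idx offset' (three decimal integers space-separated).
vaddr = 399 = 0b110001111
  top 2 bits -> l1_idx = 3
  next 2 bits -> l2_idx = 0
  bottom 5 bits -> offset = 15

Answer: 3 0 15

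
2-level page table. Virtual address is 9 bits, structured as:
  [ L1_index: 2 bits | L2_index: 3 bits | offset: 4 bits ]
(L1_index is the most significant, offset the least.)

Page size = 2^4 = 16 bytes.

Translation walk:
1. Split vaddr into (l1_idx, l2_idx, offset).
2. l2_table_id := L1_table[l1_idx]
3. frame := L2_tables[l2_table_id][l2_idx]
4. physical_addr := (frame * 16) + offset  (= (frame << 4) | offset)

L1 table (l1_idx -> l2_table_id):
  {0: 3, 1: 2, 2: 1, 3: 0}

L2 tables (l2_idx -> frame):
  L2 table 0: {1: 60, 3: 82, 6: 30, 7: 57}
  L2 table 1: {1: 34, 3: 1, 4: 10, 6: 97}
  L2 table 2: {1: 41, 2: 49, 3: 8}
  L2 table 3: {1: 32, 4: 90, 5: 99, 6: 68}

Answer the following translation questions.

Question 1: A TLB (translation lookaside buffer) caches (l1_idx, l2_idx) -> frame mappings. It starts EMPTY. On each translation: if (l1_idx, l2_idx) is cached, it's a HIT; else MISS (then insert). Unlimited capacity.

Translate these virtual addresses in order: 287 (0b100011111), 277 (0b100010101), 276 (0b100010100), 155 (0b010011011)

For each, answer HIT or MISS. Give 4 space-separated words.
vaddr=287: (2,1) not in TLB -> MISS, insert
vaddr=277: (2,1) in TLB -> HIT
vaddr=276: (2,1) in TLB -> HIT
vaddr=155: (1,1) not in TLB -> MISS, insert

Answer: MISS HIT HIT MISS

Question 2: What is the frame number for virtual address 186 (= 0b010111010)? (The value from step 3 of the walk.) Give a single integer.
vaddr = 186: l1_idx=1, l2_idx=3
L1[1] = 2; L2[2][3] = 8

Answer: 8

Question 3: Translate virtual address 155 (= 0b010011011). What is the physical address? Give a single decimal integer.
Answer: 667

Derivation:
vaddr = 155 = 0b010011011
Split: l1_idx=1, l2_idx=1, offset=11
L1[1] = 2
L2[2][1] = 41
paddr = 41 * 16 + 11 = 667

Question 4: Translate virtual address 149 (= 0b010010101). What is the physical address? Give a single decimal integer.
vaddr = 149 = 0b010010101
Split: l1_idx=1, l2_idx=1, offset=5
L1[1] = 2
L2[2][1] = 41
paddr = 41 * 16 + 5 = 661

Answer: 661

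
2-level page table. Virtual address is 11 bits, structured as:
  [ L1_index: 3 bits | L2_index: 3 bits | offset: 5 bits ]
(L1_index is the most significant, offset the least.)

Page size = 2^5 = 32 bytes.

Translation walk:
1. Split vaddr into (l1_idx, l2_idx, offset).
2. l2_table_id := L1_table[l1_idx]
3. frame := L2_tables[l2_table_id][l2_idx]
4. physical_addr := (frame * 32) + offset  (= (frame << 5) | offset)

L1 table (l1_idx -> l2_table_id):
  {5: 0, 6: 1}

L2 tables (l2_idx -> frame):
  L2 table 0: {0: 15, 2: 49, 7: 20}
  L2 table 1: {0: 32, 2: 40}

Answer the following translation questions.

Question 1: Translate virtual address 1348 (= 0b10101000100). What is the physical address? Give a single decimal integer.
Answer: 1572

Derivation:
vaddr = 1348 = 0b10101000100
Split: l1_idx=5, l2_idx=2, offset=4
L1[5] = 0
L2[0][2] = 49
paddr = 49 * 32 + 4 = 1572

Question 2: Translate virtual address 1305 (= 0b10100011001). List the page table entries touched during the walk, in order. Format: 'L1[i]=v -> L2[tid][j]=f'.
vaddr = 1305 = 0b10100011001
Split: l1_idx=5, l2_idx=0, offset=25

Answer: L1[5]=0 -> L2[0][0]=15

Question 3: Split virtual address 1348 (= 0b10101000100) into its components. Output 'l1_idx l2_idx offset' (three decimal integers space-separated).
vaddr = 1348 = 0b10101000100
  top 3 bits -> l1_idx = 5
  next 3 bits -> l2_idx = 2
  bottom 5 bits -> offset = 4

Answer: 5 2 4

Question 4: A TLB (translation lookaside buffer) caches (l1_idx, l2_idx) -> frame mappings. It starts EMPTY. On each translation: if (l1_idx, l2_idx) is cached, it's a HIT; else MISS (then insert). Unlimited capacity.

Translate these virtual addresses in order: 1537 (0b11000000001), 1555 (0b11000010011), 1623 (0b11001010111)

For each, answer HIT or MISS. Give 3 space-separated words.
vaddr=1537: (6,0) not in TLB -> MISS, insert
vaddr=1555: (6,0) in TLB -> HIT
vaddr=1623: (6,2) not in TLB -> MISS, insert

Answer: MISS HIT MISS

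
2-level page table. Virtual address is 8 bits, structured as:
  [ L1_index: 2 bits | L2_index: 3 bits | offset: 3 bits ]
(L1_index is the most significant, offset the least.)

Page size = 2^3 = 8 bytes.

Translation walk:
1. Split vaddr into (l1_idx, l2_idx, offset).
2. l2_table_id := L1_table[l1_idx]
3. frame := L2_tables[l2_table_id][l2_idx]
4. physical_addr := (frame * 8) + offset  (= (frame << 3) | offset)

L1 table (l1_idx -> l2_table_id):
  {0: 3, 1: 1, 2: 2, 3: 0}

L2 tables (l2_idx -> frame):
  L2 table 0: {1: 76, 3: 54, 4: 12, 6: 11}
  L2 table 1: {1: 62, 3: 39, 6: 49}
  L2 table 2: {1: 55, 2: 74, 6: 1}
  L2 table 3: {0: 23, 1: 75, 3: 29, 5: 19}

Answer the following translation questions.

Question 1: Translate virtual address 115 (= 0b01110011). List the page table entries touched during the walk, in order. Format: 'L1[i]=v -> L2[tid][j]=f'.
Answer: L1[1]=1 -> L2[1][6]=49

Derivation:
vaddr = 115 = 0b01110011
Split: l1_idx=1, l2_idx=6, offset=3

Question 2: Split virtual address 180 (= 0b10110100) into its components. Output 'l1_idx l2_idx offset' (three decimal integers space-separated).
Answer: 2 6 4

Derivation:
vaddr = 180 = 0b10110100
  top 2 bits -> l1_idx = 2
  next 3 bits -> l2_idx = 6
  bottom 3 bits -> offset = 4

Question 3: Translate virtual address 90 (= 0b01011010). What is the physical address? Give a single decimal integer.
vaddr = 90 = 0b01011010
Split: l1_idx=1, l2_idx=3, offset=2
L1[1] = 1
L2[1][3] = 39
paddr = 39 * 8 + 2 = 314

Answer: 314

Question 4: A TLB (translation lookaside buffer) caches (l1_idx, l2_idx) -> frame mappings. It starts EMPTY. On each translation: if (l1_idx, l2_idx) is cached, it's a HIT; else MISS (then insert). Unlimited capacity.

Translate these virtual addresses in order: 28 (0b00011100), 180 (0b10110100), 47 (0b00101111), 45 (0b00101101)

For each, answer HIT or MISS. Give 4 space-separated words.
Answer: MISS MISS MISS HIT

Derivation:
vaddr=28: (0,3) not in TLB -> MISS, insert
vaddr=180: (2,6) not in TLB -> MISS, insert
vaddr=47: (0,5) not in TLB -> MISS, insert
vaddr=45: (0,5) in TLB -> HIT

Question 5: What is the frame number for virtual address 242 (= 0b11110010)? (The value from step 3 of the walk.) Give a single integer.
vaddr = 242: l1_idx=3, l2_idx=6
L1[3] = 0; L2[0][6] = 11

Answer: 11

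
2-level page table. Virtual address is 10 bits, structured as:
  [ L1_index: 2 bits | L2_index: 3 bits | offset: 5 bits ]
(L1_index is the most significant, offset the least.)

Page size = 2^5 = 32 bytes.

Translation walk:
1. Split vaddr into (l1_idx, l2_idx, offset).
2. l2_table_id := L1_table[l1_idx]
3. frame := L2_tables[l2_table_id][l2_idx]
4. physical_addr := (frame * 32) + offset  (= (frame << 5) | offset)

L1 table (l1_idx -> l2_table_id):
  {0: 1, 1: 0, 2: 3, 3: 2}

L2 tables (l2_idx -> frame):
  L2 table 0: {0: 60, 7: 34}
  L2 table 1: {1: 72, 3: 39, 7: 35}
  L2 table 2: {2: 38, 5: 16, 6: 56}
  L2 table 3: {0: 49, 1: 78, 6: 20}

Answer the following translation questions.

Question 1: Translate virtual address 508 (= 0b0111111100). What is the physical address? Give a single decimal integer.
vaddr = 508 = 0b0111111100
Split: l1_idx=1, l2_idx=7, offset=28
L1[1] = 0
L2[0][7] = 34
paddr = 34 * 32 + 28 = 1116

Answer: 1116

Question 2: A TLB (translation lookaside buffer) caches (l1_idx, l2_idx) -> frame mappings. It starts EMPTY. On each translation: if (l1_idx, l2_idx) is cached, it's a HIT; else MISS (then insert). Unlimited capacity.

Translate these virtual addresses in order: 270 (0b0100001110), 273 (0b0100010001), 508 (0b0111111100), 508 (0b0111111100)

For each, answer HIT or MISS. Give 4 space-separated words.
vaddr=270: (1,0) not in TLB -> MISS, insert
vaddr=273: (1,0) in TLB -> HIT
vaddr=508: (1,7) not in TLB -> MISS, insert
vaddr=508: (1,7) in TLB -> HIT

Answer: MISS HIT MISS HIT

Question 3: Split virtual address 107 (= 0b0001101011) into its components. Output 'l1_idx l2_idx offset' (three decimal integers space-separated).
vaddr = 107 = 0b0001101011
  top 2 bits -> l1_idx = 0
  next 3 bits -> l2_idx = 3
  bottom 5 bits -> offset = 11

Answer: 0 3 11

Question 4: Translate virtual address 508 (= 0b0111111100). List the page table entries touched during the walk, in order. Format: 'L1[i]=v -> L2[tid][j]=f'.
Answer: L1[1]=0 -> L2[0][7]=34

Derivation:
vaddr = 508 = 0b0111111100
Split: l1_idx=1, l2_idx=7, offset=28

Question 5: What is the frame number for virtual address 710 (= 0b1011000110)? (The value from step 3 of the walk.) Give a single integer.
Answer: 20

Derivation:
vaddr = 710: l1_idx=2, l2_idx=6
L1[2] = 3; L2[3][6] = 20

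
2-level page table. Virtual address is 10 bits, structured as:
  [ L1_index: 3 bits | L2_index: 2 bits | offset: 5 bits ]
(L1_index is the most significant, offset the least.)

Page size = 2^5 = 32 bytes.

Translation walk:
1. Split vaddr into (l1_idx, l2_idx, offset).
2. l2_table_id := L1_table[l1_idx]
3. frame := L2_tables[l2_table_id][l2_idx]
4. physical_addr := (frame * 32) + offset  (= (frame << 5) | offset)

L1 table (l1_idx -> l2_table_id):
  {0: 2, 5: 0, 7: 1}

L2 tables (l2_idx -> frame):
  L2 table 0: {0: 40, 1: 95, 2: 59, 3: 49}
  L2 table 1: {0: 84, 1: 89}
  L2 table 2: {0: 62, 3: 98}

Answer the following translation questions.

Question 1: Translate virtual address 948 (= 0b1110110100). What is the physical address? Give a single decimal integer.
Answer: 2868

Derivation:
vaddr = 948 = 0b1110110100
Split: l1_idx=7, l2_idx=1, offset=20
L1[7] = 1
L2[1][1] = 89
paddr = 89 * 32 + 20 = 2868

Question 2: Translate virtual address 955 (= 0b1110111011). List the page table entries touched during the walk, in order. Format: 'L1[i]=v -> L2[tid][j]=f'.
vaddr = 955 = 0b1110111011
Split: l1_idx=7, l2_idx=1, offset=27

Answer: L1[7]=1 -> L2[1][1]=89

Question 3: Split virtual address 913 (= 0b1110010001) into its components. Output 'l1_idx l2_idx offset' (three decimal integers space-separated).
vaddr = 913 = 0b1110010001
  top 3 bits -> l1_idx = 7
  next 2 bits -> l2_idx = 0
  bottom 5 bits -> offset = 17

Answer: 7 0 17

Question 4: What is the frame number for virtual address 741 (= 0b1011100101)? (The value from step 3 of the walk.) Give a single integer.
vaddr = 741: l1_idx=5, l2_idx=3
L1[5] = 0; L2[0][3] = 49

Answer: 49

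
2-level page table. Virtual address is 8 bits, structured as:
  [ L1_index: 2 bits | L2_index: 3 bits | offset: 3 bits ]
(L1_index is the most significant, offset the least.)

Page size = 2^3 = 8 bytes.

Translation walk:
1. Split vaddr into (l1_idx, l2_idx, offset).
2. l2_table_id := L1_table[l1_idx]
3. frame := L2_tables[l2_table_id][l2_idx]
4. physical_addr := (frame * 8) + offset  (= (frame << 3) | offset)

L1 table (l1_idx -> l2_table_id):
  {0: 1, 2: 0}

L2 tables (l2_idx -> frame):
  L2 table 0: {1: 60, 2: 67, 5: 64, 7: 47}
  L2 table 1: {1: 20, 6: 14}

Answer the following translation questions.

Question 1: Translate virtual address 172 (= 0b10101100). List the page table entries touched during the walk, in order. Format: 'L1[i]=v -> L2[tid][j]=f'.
Answer: L1[2]=0 -> L2[0][5]=64

Derivation:
vaddr = 172 = 0b10101100
Split: l1_idx=2, l2_idx=5, offset=4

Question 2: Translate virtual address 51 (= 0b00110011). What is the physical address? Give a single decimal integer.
vaddr = 51 = 0b00110011
Split: l1_idx=0, l2_idx=6, offset=3
L1[0] = 1
L2[1][6] = 14
paddr = 14 * 8 + 3 = 115

Answer: 115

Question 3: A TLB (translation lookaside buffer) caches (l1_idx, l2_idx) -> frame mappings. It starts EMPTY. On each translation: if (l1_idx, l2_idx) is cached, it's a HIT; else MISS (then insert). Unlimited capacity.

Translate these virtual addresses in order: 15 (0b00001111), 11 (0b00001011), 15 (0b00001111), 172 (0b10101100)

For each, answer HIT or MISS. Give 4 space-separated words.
vaddr=15: (0,1) not in TLB -> MISS, insert
vaddr=11: (0,1) in TLB -> HIT
vaddr=15: (0,1) in TLB -> HIT
vaddr=172: (2,5) not in TLB -> MISS, insert

Answer: MISS HIT HIT MISS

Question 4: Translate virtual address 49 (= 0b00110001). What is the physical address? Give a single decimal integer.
vaddr = 49 = 0b00110001
Split: l1_idx=0, l2_idx=6, offset=1
L1[0] = 1
L2[1][6] = 14
paddr = 14 * 8 + 1 = 113

Answer: 113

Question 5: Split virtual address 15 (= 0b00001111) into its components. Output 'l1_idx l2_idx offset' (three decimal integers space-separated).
Answer: 0 1 7

Derivation:
vaddr = 15 = 0b00001111
  top 2 bits -> l1_idx = 0
  next 3 bits -> l2_idx = 1
  bottom 3 bits -> offset = 7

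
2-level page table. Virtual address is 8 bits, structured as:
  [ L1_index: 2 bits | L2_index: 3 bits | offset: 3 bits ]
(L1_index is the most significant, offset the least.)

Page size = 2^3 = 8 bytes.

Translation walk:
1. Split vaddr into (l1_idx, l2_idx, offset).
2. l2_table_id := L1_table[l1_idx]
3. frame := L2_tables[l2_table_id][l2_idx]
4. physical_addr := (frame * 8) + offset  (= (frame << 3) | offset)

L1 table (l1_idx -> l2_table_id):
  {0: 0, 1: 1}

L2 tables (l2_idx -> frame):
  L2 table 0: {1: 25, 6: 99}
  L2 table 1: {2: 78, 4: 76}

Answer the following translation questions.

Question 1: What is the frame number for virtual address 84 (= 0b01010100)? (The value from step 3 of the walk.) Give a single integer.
vaddr = 84: l1_idx=1, l2_idx=2
L1[1] = 1; L2[1][2] = 78

Answer: 78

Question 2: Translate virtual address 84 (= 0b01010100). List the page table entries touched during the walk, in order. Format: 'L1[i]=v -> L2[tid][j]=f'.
vaddr = 84 = 0b01010100
Split: l1_idx=1, l2_idx=2, offset=4

Answer: L1[1]=1 -> L2[1][2]=78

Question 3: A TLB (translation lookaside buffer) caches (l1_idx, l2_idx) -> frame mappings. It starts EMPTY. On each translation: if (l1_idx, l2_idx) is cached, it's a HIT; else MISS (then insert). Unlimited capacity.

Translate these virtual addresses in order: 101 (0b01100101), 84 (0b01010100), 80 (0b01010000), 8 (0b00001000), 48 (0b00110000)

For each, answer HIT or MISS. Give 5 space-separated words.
vaddr=101: (1,4) not in TLB -> MISS, insert
vaddr=84: (1,2) not in TLB -> MISS, insert
vaddr=80: (1,2) in TLB -> HIT
vaddr=8: (0,1) not in TLB -> MISS, insert
vaddr=48: (0,6) not in TLB -> MISS, insert

Answer: MISS MISS HIT MISS MISS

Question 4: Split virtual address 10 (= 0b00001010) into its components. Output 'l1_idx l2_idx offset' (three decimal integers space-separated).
Answer: 0 1 2

Derivation:
vaddr = 10 = 0b00001010
  top 2 bits -> l1_idx = 0
  next 3 bits -> l2_idx = 1
  bottom 3 bits -> offset = 2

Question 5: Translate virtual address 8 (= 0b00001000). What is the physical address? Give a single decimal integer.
vaddr = 8 = 0b00001000
Split: l1_idx=0, l2_idx=1, offset=0
L1[0] = 0
L2[0][1] = 25
paddr = 25 * 8 + 0 = 200

Answer: 200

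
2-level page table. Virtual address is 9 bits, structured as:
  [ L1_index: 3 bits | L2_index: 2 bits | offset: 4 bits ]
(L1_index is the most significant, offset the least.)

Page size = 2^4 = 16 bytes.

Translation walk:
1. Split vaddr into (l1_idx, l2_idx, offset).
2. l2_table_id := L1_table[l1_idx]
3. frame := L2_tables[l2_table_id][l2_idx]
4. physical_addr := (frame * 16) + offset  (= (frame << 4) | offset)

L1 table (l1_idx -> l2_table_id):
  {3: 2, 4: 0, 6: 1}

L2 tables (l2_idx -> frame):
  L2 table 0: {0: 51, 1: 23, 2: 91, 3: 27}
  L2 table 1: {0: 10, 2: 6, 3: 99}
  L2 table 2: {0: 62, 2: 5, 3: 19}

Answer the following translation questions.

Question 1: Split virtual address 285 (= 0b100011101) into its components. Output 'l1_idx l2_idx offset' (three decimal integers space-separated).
vaddr = 285 = 0b100011101
  top 3 bits -> l1_idx = 4
  next 2 bits -> l2_idx = 1
  bottom 4 bits -> offset = 13

Answer: 4 1 13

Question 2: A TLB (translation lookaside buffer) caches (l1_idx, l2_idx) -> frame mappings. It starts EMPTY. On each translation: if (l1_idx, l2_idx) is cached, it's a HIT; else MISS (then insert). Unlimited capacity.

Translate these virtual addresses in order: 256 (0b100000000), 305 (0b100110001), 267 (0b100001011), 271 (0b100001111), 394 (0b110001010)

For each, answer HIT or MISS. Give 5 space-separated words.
Answer: MISS MISS HIT HIT MISS

Derivation:
vaddr=256: (4,0) not in TLB -> MISS, insert
vaddr=305: (4,3) not in TLB -> MISS, insert
vaddr=267: (4,0) in TLB -> HIT
vaddr=271: (4,0) in TLB -> HIT
vaddr=394: (6,0) not in TLB -> MISS, insert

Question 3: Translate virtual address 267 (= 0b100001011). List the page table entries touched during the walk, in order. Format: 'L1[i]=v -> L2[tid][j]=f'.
vaddr = 267 = 0b100001011
Split: l1_idx=4, l2_idx=0, offset=11

Answer: L1[4]=0 -> L2[0][0]=51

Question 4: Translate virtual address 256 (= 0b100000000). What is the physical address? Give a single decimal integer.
Answer: 816

Derivation:
vaddr = 256 = 0b100000000
Split: l1_idx=4, l2_idx=0, offset=0
L1[4] = 0
L2[0][0] = 51
paddr = 51 * 16 + 0 = 816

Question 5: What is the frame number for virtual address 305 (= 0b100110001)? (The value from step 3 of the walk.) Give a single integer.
vaddr = 305: l1_idx=4, l2_idx=3
L1[4] = 0; L2[0][3] = 27

Answer: 27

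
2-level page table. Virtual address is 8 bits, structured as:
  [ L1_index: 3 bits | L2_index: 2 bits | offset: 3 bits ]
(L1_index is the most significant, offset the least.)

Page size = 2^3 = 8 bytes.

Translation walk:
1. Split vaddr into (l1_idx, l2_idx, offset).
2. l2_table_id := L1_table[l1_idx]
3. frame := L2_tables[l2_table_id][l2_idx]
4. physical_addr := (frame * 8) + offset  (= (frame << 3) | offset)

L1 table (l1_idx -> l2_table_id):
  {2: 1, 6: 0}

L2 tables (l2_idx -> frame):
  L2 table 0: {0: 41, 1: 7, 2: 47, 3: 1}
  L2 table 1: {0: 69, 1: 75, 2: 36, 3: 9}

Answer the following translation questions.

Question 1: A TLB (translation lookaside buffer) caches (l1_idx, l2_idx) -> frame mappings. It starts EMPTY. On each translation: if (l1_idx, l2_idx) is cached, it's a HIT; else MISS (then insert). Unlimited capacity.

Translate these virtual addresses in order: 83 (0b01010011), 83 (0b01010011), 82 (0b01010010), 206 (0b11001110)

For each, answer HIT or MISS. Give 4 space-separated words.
Answer: MISS HIT HIT MISS

Derivation:
vaddr=83: (2,2) not in TLB -> MISS, insert
vaddr=83: (2,2) in TLB -> HIT
vaddr=82: (2,2) in TLB -> HIT
vaddr=206: (6,1) not in TLB -> MISS, insert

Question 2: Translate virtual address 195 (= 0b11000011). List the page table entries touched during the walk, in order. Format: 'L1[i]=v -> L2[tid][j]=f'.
Answer: L1[6]=0 -> L2[0][0]=41

Derivation:
vaddr = 195 = 0b11000011
Split: l1_idx=6, l2_idx=0, offset=3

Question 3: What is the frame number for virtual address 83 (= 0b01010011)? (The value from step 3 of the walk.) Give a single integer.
Answer: 36

Derivation:
vaddr = 83: l1_idx=2, l2_idx=2
L1[2] = 1; L2[1][2] = 36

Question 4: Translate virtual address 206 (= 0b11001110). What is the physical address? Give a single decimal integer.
Answer: 62

Derivation:
vaddr = 206 = 0b11001110
Split: l1_idx=6, l2_idx=1, offset=6
L1[6] = 0
L2[0][1] = 7
paddr = 7 * 8 + 6 = 62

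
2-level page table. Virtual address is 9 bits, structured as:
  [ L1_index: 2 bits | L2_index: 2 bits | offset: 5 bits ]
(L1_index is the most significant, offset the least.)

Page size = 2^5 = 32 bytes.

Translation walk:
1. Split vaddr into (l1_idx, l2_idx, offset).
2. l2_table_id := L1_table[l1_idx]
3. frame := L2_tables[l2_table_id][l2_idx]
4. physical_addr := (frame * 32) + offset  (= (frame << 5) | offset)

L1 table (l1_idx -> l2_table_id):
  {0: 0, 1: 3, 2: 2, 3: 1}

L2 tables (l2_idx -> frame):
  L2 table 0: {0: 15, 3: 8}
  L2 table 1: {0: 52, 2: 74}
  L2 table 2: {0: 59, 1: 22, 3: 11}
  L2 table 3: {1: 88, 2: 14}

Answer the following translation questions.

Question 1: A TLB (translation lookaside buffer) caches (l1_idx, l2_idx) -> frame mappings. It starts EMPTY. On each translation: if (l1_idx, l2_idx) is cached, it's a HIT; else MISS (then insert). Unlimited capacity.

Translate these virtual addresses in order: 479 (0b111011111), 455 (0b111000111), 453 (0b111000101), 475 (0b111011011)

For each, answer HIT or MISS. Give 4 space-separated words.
Answer: MISS HIT HIT HIT

Derivation:
vaddr=479: (3,2) not in TLB -> MISS, insert
vaddr=455: (3,2) in TLB -> HIT
vaddr=453: (3,2) in TLB -> HIT
vaddr=475: (3,2) in TLB -> HIT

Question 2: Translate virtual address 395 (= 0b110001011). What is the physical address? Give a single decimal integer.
vaddr = 395 = 0b110001011
Split: l1_idx=3, l2_idx=0, offset=11
L1[3] = 1
L2[1][0] = 52
paddr = 52 * 32 + 11 = 1675

Answer: 1675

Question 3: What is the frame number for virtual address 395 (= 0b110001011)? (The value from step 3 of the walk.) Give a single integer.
vaddr = 395: l1_idx=3, l2_idx=0
L1[3] = 1; L2[1][0] = 52

Answer: 52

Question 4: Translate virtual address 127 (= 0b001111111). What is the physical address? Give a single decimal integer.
vaddr = 127 = 0b001111111
Split: l1_idx=0, l2_idx=3, offset=31
L1[0] = 0
L2[0][3] = 8
paddr = 8 * 32 + 31 = 287

Answer: 287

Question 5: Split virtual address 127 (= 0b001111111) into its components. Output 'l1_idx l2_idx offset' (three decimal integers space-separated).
vaddr = 127 = 0b001111111
  top 2 bits -> l1_idx = 0
  next 2 bits -> l2_idx = 3
  bottom 5 bits -> offset = 31

Answer: 0 3 31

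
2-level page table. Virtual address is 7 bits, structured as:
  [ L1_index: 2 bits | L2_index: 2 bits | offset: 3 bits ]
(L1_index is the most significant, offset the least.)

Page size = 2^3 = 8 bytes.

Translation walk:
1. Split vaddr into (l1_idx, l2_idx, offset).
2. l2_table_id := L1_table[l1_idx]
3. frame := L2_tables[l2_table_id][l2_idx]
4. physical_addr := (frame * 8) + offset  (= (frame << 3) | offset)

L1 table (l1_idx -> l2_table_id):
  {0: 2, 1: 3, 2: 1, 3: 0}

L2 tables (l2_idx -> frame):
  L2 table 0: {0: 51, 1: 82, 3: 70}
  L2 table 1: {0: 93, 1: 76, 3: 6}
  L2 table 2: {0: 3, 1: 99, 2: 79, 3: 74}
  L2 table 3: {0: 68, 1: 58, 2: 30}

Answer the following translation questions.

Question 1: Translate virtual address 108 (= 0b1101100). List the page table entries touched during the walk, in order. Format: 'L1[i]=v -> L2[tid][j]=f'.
vaddr = 108 = 0b1101100
Split: l1_idx=3, l2_idx=1, offset=4

Answer: L1[3]=0 -> L2[0][1]=82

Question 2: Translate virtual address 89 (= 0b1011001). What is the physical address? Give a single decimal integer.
Answer: 49

Derivation:
vaddr = 89 = 0b1011001
Split: l1_idx=2, l2_idx=3, offset=1
L1[2] = 1
L2[1][3] = 6
paddr = 6 * 8 + 1 = 49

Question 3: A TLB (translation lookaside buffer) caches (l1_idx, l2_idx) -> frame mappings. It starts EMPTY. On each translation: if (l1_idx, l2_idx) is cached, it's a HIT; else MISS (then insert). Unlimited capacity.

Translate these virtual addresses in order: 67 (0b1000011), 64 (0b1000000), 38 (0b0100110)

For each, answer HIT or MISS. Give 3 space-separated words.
Answer: MISS HIT MISS

Derivation:
vaddr=67: (2,0) not in TLB -> MISS, insert
vaddr=64: (2,0) in TLB -> HIT
vaddr=38: (1,0) not in TLB -> MISS, insert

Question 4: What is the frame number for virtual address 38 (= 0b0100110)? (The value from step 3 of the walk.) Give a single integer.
vaddr = 38: l1_idx=1, l2_idx=0
L1[1] = 3; L2[3][0] = 68

Answer: 68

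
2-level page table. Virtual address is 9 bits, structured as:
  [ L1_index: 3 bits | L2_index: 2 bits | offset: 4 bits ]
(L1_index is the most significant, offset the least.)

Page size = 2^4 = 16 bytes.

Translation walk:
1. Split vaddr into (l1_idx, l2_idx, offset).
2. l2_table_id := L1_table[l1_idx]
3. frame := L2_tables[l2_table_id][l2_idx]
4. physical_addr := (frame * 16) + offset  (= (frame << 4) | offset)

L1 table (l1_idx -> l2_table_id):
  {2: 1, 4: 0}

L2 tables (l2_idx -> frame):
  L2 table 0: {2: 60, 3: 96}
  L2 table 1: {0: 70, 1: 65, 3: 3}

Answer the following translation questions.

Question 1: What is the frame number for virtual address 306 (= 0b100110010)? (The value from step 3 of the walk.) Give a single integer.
Answer: 96

Derivation:
vaddr = 306: l1_idx=4, l2_idx=3
L1[4] = 0; L2[0][3] = 96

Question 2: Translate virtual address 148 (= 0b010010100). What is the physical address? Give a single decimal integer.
vaddr = 148 = 0b010010100
Split: l1_idx=2, l2_idx=1, offset=4
L1[2] = 1
L2[1][1] = 65
paddr = 65 * 16 + 4 = 1044

Answer: 1044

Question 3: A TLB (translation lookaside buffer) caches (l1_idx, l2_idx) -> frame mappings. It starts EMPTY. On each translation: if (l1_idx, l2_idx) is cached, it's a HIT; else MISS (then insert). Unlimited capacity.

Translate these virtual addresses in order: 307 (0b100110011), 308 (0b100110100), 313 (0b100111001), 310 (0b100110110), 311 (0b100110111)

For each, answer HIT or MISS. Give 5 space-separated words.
Answer: MISS HIT HIT HIT HIT

Derivation:
vaddr=307: (4,3) not in TLB -> MISS, insert
vaddr=308: (4,3) in TLB -> HIT
vaddr=313: (4,3) in TLB -> HIT
vaddr=310: (4,3) in TLB -> HIT
vaddr=311: (4,3) in TLB -> HIT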